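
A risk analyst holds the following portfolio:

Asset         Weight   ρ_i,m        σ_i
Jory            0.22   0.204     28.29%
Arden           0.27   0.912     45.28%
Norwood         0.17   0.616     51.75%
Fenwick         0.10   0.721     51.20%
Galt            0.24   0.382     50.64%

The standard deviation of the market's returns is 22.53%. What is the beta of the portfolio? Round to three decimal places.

1.162

β_Jory = 0.204 × 28.29% / 22.53% = 0.2562
β_Arden = 0.912 × 45.28% / 22.53% = 1.8329
β_Norwood = 0.616 × 51.75% / 22.53% = 1.4149
β_Fenwick = 0.721 × 51.20% / 22.53% = 1.6385
β_Galt = 0.382 × 50.64% / 22.53% = 0.8586
β_P = Σ w_i β_i = 0.22×0.2562 + 0.27×1.8329 + 0.17×1.4149 + 0.10×1.6385 + 0.24×0.8586 = 1.1617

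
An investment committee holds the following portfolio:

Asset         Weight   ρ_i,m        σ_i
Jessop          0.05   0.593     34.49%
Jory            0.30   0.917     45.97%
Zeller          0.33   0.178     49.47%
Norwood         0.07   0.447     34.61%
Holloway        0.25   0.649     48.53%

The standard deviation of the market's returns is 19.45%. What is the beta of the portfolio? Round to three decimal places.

β_Jessop = 0.593 × 34.49% / 19.45% = 1.0515
β_Jory = 0.917 × 45.97% / 19.45% = 2.1673
β_Zeller = 0.178 × 49.47% / 19.45% = 0.4527
β_Norwood = 0.447 × 34.61% / 19.45% = 0.7954
β_Holloway = 0.649 × 48.53% / 19.45% = 1.6193
β_P = Σ w_i β_i = 0.05×1.0515 + 0.30×2.1673 + 0.33×0.4527 + 0.07×0.7954 + 0.25×1.6193 = 1.3127

1.313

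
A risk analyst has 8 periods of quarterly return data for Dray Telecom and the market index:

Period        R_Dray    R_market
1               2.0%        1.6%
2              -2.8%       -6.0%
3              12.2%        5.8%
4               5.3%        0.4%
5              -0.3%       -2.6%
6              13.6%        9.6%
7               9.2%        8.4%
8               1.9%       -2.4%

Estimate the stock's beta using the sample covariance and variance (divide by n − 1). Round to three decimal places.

Mean R_i = (2.0 − 2.8 + 12.2 + 5.3 − 0.3 + 13.6 + 9.2 + 1.9) / 8 = 5.1375%
Mean R_m = (1.6 − 6.0 + 5.8 + 0.4 − 2.6 + 9.6 + 8.4 − 2.4) / 8 = 1.8500%
Σ(R_i − R̄_i)(R_m − R̄_m) = 220.9050  ⇒  Cov = 220.9050 / 7 = 31.5579
Σ(R_m − R̄_m)² = 220.2200  ⇒  Var(R_m) = 220.2200 / 7 = 31.4600
β = Cov / Var(R_m) = 31.5579 / 31.4600 = 1.0031

1.003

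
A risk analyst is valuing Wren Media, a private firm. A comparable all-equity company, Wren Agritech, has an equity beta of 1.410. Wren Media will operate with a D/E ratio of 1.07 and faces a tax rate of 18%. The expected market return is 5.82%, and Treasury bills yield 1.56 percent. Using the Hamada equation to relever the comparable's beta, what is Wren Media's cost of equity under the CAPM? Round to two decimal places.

β_L = β_U × [1 + (1 − t)(D/E)] = 1.410 × [1 + (1 − 0.18) × 1.07]
    = 1.410 × [1 + 0.82 × 1.07] = 1.410 × 1.8774 = 2.6471
MRP = 5.82% − 1.56% = 4.26%
E(R) = R_f + β_L × MRP = 1.56% + 2.6471 × 4.26% = 12.84%

12.84%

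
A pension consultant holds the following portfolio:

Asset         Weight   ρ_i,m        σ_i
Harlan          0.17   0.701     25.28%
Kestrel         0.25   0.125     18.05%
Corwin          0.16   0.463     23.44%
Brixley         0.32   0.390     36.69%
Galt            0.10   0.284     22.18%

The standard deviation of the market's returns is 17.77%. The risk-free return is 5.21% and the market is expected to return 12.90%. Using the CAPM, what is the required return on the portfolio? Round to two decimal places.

9.76%

β_Harlan = 0.701 × 25.28% / 17.77% = 0.9973
β_Kestrel = 0.125 × 18.05% / 17.77% = 0.1270
β_Corwin = 0.463 × 23.44% / 17.77% = 0.6107
β_Brixley = 0.390 × 36.69% / 17.77% = 0.8052
β_Galt = 0.284 × 22.18% / 17.77% = 0.3545
β_P = Σ w_i β_i = 0.17×0.9973 + 0.25×0.1270 + 0.16×0.6107 + 0.32×0.8052 + 0.10×0.3545 = 0.5921
MRP = 12.90% − 5.21% = 7.69%
E(R_P) = R_f + β_P × MRP = 5.21% + 0.5921 × 7.69% = 9.76%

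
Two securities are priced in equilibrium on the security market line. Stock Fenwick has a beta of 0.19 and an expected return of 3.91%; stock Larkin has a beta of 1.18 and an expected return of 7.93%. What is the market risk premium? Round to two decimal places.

4.06%

Both satisfy E(R) = R_f + β·MRP, so the slope of the SML is
MRP = (7.93% − 3.91%) / (1.18 − 0.19) = 4.02% / 0.99 = 4.0606%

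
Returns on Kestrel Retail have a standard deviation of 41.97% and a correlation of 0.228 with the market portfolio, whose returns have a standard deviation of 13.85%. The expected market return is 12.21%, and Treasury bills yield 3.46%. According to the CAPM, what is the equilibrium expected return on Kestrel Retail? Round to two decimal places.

9.51%

β = ρ × σ_i / σ_m = 0.228 × 41.97% / 13.85% = 0.6909
MRP = 12.21% − 3.46% = 8.75%
E(R) = 3.46% + 0.6909 × 8.75% = 9.51%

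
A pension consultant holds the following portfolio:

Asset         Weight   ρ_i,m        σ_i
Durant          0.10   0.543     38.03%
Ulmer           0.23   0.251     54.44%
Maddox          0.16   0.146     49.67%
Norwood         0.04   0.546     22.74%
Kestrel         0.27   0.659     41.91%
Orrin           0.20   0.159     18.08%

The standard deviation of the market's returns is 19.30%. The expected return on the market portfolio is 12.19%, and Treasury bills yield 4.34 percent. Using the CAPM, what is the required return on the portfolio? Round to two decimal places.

10.40%

β_Durant = 0.543 × 38.03% / 19.30% = 1.0700
β_Ulmer = 0.251 × 54.44% / 19.30% = 0.7080
β_Maddox = 0.146 × 49.67% / 19.30% = 0.3757
β_Norwood = 0.546 × 22.74% / 19.30% = 0.6433
β_Kestrel = 0.659 × 41.91% / 19.30% = 1.4310
β_Orrin = 0.159 × 18.08% / 19.30% = 0.1489
β_P = Σ w_i β_i = 0.10×1.0700 + 0.23×0.7080 + 0.16×0.3757 + 0.04×0.6433 + 0.27×1.4310 + 0.20×0.1489 = 0.7718
MRP = 12.19% − 4.34% = 7.85%
E(R_P) = R_f + β_P × MRP = 4.34% + 0.7718 × 7.85% = 10.40%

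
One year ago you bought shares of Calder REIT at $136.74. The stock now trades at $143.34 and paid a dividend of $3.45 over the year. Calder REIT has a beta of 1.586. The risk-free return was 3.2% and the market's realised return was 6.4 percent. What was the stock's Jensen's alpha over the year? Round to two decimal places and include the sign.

-0.93%

Realised HPR = (P1 + D1 − P0) / P0 = (143.34 + 3.45 − 136.74) / 136.74 = 10.05 / 136.74 = 7.3497%
MRP = 6.4% − 3.2% = 3.20%
CAPM required = R_f + β·MRP = 3.2% + 1.586 × 3.2% = 8.2752%
α = realised − required = 7.3497% − 8.2752% = -0.93%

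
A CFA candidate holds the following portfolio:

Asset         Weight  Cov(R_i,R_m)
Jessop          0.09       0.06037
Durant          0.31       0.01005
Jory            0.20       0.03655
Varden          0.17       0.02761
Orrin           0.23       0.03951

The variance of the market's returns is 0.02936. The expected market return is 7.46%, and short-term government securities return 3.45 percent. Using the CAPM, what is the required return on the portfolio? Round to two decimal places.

β_Jessop = 0.06037 / 0.02936 = 2.0562
β_Durant = 0.01005 / 0.02936 = 0.3423
β_Jory = 0.03655 / 0.02936 = 1.2449
β_Varden = 0.02761 / 0.02936 = 0.9404
β_Orrin = 0.03951 / 0.02936 = 1.3457
β_P = Σ w_i β_i = 0.09×2.0562 + 0.31×0.3423 + 0.20×1.2449 + 0.17×0.9404 + 0.23×1.3457 = 1.0095
MRP = 7.46% − 3.45% = 4.01%
E(R_P) = R_f + β_P × MRP = 3.45% + 1.0095 × 4.01% = 7.50%

7.50%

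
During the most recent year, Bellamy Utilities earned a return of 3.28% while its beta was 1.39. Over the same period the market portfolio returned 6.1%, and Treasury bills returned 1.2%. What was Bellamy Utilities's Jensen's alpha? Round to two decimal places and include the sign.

Market excess return = 6.1% − 1.2% = 4.90%
CAPM benchmark = R_f + β(R_m − R_f) = 1.2% + 1.39 × 4.9% = 8.0110%
α = actual − benchmark = 3.28% − 8.0110% = -4.73%

-4.73%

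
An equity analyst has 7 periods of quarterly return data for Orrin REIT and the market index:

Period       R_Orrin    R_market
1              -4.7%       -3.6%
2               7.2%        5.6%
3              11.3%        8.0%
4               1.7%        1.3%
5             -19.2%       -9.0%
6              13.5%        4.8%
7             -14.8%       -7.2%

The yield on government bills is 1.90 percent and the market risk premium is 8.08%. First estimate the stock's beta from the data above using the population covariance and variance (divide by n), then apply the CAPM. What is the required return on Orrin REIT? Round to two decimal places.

Mean R_i = (-4.7 + 7.2 + 11.3 + 1.7 − 19.2 + 13.5 − 14.8) / 7 = -0.7143%
Mean R_m = (-3.6 + 5.6 + 8.0 + 1.3 − 9.0 + 4.8 − 7.2) / 7 = -0.0143%
Σ(R_i − R̄_i)(R_m − R̄_m) = 493.9386  ⇒  Cov = 493.9386 / 7 = 70.5627
Σ(R_m − R̄_m)² = 265.8886  ⇒  Var(R_m) = 265.8886 / 7 = 37.9841
β = Cov / Var(R_m) = 70.5627 / 37.9841 = 1.8577
E(R) = R_f + β × MRP = 1.90% + 1.8577 × 8.08% = 16.91%

16.91%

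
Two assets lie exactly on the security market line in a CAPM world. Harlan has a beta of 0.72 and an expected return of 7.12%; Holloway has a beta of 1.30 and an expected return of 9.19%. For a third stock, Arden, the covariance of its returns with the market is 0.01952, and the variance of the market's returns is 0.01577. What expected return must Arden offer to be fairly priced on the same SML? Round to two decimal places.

MRP = (9.19% − 7.12%) / (1.30 − 0.72) = 3.5690%
R_f = 7.12% − 0.72 × 3.5690% = 4.5503%
β_Arden = Cov / Var(R_m) = 0.01952 / 0.01577 = 1.2378
E(R_Arden) = R_f + β × MRP = 4.5503% + 1.2378 × 3.5690% = 8.97%

8.97%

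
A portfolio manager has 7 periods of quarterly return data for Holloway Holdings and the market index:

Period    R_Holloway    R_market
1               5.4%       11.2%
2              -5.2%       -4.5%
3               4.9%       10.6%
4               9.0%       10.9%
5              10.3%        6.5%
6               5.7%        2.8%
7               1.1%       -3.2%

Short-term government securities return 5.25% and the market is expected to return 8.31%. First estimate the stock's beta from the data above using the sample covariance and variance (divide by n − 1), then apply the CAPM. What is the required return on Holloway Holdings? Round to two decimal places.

7.07%

Mean R_i = (5.4 − 5.2 + 4.9 + 9.0 + 10.3 + 5.7 + 1.1) / 7 = 4.4571%
Mean R_m = (11.2 − 4.5 + 10.6 + 10.9 + 6.5 + 2.8 − 3.2) / 7 = 4.9000%
Σ(R_i − R̄_i)(R_m − R̄_m) = 160.4300  ⇒  Cov = 160.4300 / 6 = 26.7383
Σ(R_m − R̄_m)² = 269.1200  ⇒  Var(R_m) = 269.1200 / 6 = 44.8533
β = Cov / Var(R_m) = 26.7383 / 44.8533 = 0.5961
MRP = 8.31% − 5.25% = 3.06%
E(R) = R_f + β × MRP = 5.25% + 0.5961 × 3.06% = 7.07%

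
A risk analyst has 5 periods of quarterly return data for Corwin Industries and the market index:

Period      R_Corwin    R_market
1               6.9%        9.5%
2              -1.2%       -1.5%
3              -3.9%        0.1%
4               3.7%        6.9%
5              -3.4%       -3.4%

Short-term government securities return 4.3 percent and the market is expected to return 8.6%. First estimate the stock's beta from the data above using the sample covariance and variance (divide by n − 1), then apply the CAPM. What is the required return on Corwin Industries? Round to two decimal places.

7.72%

Mean R_i = (6.9 − 1.2 − 3.9 + 3.7 − 3.4) / 5 = 0.4200%
Mean R_m = (9.5 − 1.5 + 0.1 + 6.9 − 3.4) / 5 = 2.3200%
Σ(R_i − R̄_i)(R_m − R̄_m) = 99.1780  ⇒  Cov = 99.1780 / 4 = 24.7945
Σ(R_m − R̄_m)² = 124.7680  ⇒  Var(R_m) = 124.7680 / 4 = 31.1920
β = Cov / Var(R_m) = 24.7945 / 31.1920 = 0.7949
MRP = 8.6% − 4.3% = 4.30%
E(R) = R_f + β × MRP = 4.3% + 0.7949 × 4.3% = 7.72%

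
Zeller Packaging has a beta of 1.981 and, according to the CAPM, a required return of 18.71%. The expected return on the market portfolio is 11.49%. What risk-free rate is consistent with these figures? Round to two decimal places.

4.13%

E(R) = R_f + β(E(R_m) − R_f) = R_f(1 − β) + β·E(R_m)
18.71% = R_f × (1 − 1.981) + 1.981 × 11.49%
18.71% = R_f × -0.981 + 22.76169%
R_f = (18.71% − 22.76169%) / -0.981 = 4.13%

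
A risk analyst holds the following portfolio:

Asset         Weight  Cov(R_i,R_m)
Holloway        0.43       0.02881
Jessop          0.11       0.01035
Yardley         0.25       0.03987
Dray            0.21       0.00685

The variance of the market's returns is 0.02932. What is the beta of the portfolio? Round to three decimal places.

0.850

β_Holloway = 0.02881 / 0.02932 = 0.9826
β_Jessop = 0.01035 / 0.02932 = 0.3530
β_Yardley = 0.03987 / 0.02932 = 1.3598
β_Dray = 0.00685 / 0.02932 = 0.2336
β_P = Σ w_i β_i = 0.43×0.9826 + 0.11×0.3530 + 0.25×1.3598 + 0.21×0.2336 = 0.8504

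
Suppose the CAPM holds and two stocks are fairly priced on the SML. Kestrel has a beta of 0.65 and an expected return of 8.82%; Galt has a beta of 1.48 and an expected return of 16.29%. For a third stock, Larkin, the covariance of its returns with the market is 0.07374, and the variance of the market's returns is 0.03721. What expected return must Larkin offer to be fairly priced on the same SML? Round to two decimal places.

20.81%

MRP = (16.29% − 8.82%) / (1.48 − 0.65) = 9.0000%
R_f = 8.82% − 0.65 × 9.0000% = 2.9700%
β_Larkin = Cov / Var(R_m) = 0.07374 / 0.03721 = 1.9817
E(R_Larkin) = R_f + β × MRP = 2.9700% + 1.9817 × 9.0000% = 20.81%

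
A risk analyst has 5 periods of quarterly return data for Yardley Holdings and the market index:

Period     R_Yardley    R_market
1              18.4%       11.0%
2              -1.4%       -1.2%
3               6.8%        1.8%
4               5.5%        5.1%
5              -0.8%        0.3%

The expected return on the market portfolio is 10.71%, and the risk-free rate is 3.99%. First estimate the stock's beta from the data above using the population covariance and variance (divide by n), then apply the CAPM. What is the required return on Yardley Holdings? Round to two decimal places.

14.52%

Mean R_i = (18.4 − 1.4 + 6.8 + 5.5 − 0.8) / 5 = 5.7000%
Mean R_m = (11.0 − 1.2 + 1.8 + 5.1 + 0.3) / 5 = 3.4000%
Σ(R_i − R̄_i)(R_m − R̄_m) = 147.2300  ⇒  Cov = 147.2300 / 5 = 29.4460
Σ(R_m − R̄_m)² = 93.9800  ⇒  Var(R_m) = 93.9800 / 5 = 18.7960
β = Cov / Var(R_m) = 29.4460 / 18.7960 = 1.5666
MRP = 10.71% − 3.99% = 6.72%
E(R) = R_f + β × MRP = 3.99% + 1.5666 × 6.72% = 14.52%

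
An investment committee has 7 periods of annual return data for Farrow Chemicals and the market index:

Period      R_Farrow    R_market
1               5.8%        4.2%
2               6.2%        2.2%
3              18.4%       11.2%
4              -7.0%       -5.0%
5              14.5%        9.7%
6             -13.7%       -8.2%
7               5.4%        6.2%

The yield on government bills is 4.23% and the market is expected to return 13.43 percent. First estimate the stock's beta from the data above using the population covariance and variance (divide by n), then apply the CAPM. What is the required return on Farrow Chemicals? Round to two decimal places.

Mean R_i = (5.8 + 6.2 + 18.4 − 7.0 + 14.5 − 13.7 + 5.4) / 7 = 4.2286%
Mean R_m = (4.2 + 2.2 + 11.2 − 5.0 + 9.7 − 8.2 + 6.2) / 7 = 2.9000%
Σ(R_i − R̄_i)(R_m − R̄_m) = 479.7100  ⇒  Cov = 479.7100 / 7 = 68.5300
Σ(R_m − R̄_m)² = 313.8200  ⇒  Var(R_m) = 313.8200 / 7 = 44.8314
β = Cov / Var(R_m) = 68.5300 / 44.8314 = 1.5286
MRP = 13.43% − 4.23% = 9.20%
E(R) = R_f + β × MRP = 4.23% + 1.5286 × 9.20% = 18.29%

18.29%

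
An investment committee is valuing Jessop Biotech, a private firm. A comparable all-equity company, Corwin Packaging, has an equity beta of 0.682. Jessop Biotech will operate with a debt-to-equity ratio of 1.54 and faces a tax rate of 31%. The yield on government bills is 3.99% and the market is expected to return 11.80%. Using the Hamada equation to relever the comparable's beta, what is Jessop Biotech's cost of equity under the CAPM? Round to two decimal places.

β_L = β_U × [1 + (1 − t)(D/E)] = 0.682 × [1 + (1 − 0.31) × 1.54]
    = 0.682 × [1 + 0.69 × 1.54] = 0.682 × 2.0626 = 1.4067
MRP = 11.80% − 3.99% = 7.81%
E(R) = R_f + β_L × MRP = 3.99% + 1.4067 × 7.81% = 14.98%

14.98%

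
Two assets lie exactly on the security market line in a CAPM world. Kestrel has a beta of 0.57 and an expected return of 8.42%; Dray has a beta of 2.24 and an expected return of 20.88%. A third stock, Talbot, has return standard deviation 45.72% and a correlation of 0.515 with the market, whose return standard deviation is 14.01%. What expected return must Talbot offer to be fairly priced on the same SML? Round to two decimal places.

16.71%

MRP = (20.88% − 8.42%) / (2.24 − 0.57) = 7.4611%
R_f = 8.42% − 0.57 × 7.4611% = 4.1672%
β_Talbot = ρ·σ_i/σ_m = 0.515 × 45.72 / 14.01 = 1.6806
E(R_Talbot) = R_f + β × MRP = 4.1672% + 1.6806 × 7.4611% = 16.71%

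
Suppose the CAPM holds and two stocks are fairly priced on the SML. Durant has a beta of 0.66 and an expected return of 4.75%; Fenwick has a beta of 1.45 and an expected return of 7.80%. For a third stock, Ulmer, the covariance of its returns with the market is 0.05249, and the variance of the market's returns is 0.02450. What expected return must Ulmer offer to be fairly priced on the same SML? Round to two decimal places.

MRP = (7.80% − 4.75%) / (1.45 − 0.66) = 3.8608%
R_f = 4.75% − 0.66 × 3.8608% = 2.2019%
β_Ulmer = Cov / Var(R_m) = 0.05249 / 0.02450 = 2.1424
E(R_Ulmer) = R_f + β × MRP = 2.2019% + 2.1424 × 3.8608% = 10.47%

10.47%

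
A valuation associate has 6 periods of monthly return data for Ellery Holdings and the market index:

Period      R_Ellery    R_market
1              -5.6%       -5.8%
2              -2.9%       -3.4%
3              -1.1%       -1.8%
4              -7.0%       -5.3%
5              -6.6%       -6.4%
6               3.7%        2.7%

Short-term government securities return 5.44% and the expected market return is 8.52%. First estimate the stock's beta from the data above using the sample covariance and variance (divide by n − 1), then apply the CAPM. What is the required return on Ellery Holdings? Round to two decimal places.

9.08%

Mean R_i = (-5.6 − 2.9 − 1.1 − 7.0 − 6.6 + 3.7) / 6 = -3.2500%
Mean R_m = (-5.8 − 3.4 − 1.8 − 5.3 − 6.4 + 2.7) / 6 = -3.3333%
Σ(R_i − R̄_i)(R_m − R̄_m) = 68.6500  ⇒  Cov = 68.6500 / 5 = 13.7300
Σ(R_m − R̄_m)² = 58.1133  ⇒  Var(R_m) = 58.1133 / 5 = 11.6227
β = Cov / Var(R_m) = 13.7300 / 11.6227 = 1.1813
MRP = 8.52% − 5.44% = 3.08%
E(R) = R_f + β × MRP = 5.44% + 1.1813 × 3.08% = 9.08%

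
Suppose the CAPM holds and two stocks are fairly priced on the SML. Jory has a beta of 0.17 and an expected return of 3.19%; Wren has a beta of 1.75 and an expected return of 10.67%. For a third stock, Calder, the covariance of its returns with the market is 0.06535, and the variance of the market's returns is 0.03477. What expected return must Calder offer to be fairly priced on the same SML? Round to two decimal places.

MRP = (10.67% − 3.19%) / (1.75 − 0.17) = 4.7342%
R_f = 3.19% − 0.17 × 4.7342% = 2.3852%
β_Calder = Cov / Var(R_m) = 0.06535 / 0.03477 = 1.8795
E(R_Calder) = R_f + β × MRP = 2.3852% + 1.8795 × 4.7342% = 11.28%

11.28%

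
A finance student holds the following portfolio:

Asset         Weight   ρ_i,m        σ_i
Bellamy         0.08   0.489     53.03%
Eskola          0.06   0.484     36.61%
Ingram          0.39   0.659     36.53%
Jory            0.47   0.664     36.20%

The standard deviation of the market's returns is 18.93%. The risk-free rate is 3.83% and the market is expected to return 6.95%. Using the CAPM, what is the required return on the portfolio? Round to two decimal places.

7.76%

β_Bellamy = 0.489 × 53.03% / 18.93% = 1.3699
β_Eskola = 0.484 × 36.61% / 18.93% = 0.9360
β_Ingram = 0.659 × 36.53% / 18.93% = 1.2717
β_Jory = 0.664 × 36.20% / 18.93% = 1.2698
β_P = Σ w_i β_i = 0.08×1.3699 + 0.06×0.9360 + 0.39×1.2717 + 0.47×1.2698 = 1.2585
MRP = 6.95% − 3.83% = 3.12%
E(R_P) = R_f + β_P × MRP = 3.83% + 1.2585 × 3.12% = 7.76%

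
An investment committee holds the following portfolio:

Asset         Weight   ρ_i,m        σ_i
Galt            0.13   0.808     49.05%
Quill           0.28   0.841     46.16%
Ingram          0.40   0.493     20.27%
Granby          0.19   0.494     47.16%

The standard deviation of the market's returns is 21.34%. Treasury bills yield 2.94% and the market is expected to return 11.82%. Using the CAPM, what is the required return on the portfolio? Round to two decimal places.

β_Galt = 0.808 × 49.05% / 21.34% = 1.8572
β_Quill = 0.841 × 46.16% / 21.34% = 1.8191
β_Ingram = 0.493 × 20.27% / 21.34% = 0.4683
β_Granby = 0.494 × 47.16% / 21.34% = 1.0917
β_P = Σ w_i β_i = 0.13×1.8572 + 0.28×1.8191 + 0.40×0.4683 + 0.19×1.0917 = 1.1455
MRP = 11.82% − 2.94% = 8.88%
E(R_P) = R_f + β_P × MRP = 2.94% + 1.1455 × 8.88% = 13.11%

13.11%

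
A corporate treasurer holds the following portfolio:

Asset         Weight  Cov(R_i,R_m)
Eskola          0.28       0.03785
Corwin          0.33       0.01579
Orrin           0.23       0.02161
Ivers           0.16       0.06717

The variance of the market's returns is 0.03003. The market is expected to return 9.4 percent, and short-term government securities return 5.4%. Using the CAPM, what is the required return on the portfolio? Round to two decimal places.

β_Eskola = 0.03785 / 0.03003 = 1.2604
β_Corwin = 0.01579 / 0.03003 = 0.5258
β_Orrin = 0.02161 / 0.03003 = 0.7196
β_Ivers = 0.06717 / 0.03003 = 2.2368
β_P = Σ w_i β_i = 0.28×1.2604 + 0.33×0.5258 + 0.23×0.7196 + 0.16×2.2368 = 1.0498
MRP = 9.4% − 5.4% = 4.00%
E(R_P) = R_f + β_P × MRP = 5.4% + 1.0498 × 4.0% = 9.60%

9.60%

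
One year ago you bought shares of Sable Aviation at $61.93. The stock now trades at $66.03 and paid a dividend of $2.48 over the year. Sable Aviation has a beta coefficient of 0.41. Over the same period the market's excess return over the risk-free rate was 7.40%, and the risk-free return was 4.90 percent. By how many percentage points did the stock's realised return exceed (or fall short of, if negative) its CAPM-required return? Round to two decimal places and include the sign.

+2.69%

Realised HPR = (P1 + D1 − P0) / P0 = (66.03 + 2.48 − 61.93) / 61.93 = 6.58 / 61.93 = 10.6249%
CAPM required = R_f + β·MRP = 4.90% + 0.41 × 7.40% = 7.9340%
α = realised − required = 10.6249% − 7.9340% = +2.69%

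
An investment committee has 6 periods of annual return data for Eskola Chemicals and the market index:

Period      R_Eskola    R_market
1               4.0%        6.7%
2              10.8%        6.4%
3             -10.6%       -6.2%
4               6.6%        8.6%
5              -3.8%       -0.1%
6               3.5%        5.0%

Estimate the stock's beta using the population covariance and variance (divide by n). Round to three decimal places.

1.303

Mean R_i = (4.0 + 10.8 − 10.6 + 6.6 − 3.8 + 3.5) / 6 = 1.7500%
Mean R_m = (6.7 + 6.4 − 6.2 + 8.6 − 0.1 + 5.0) / 6 = 3.4000%
Σ(R_i − R̄_i)(R_m − R̄_m) = 200.5800  ⇒  Cov = 200.5800 / 6 = 33.4300
Σ(R_m − R̄_m)² = 153.9000  ⇒  Var(R_m) = 153.9000 / 6 = 25.6500
β = Cov / Var(R_m) = 33.4300 / 25.6500 = 1.3033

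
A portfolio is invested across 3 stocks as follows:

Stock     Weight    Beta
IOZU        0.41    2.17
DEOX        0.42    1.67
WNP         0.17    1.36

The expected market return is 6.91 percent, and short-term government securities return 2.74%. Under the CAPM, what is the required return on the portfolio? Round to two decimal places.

β_P = Σ w_i β_i = 0.41×2.17 + 0.42×1.67 + 0.17×1.36 = 1.8223
MRP = 6.91% − 2.74% = 4.17%
E(R_P) = R_f + β_P × MRP = 2.74% + 1.8223 × 4.17% = 10.34%

10.34%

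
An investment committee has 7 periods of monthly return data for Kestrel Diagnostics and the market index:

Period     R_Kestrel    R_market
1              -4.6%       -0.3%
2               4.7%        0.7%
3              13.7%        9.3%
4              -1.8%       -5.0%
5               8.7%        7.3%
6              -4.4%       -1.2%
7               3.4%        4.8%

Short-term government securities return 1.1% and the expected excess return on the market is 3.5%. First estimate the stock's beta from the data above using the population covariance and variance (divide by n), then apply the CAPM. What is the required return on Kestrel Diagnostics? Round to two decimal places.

Mean R_i = (-4.6 + 4.7 + 13.7 − 1.8 + 8.7 − 4.4 + 3.4) / 7 = 2.8143%
Mean R_m = (-0.3 + 0.7 + 9.3 − 5.0 + 7.3 − 1.2 + 4.8) / 7 = 2.2286%
Σ(R_i − R̄_i)(R_m − R̄_m) = 182.2871  ⇒  Cov = 182.2871 / 7 = 26.0410
Σ(R_m − R̄_m)² = 155.0743  ⇒  Var(R_m) = 155.0743 / 7 = 22.1535
β = Cov / Var(R_m) = 26.0410 / 22.1535 = 1.1755
E(R) = R_f + β × MRP = 1.1% + 1.1755 × 3.5% = 5.21%

5.21%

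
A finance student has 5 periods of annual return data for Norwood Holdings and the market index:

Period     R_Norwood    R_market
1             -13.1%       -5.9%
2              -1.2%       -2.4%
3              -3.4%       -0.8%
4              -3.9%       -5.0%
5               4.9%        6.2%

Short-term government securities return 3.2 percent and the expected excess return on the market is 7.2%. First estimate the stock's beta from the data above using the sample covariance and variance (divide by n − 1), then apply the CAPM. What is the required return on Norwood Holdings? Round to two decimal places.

11.51%

Mean R_i = (-13.1 − 1.2 − 3.4 − 3.9 + 4.9) / 5 = -3.3400%
Mean R_m = (-5.9 − 2.4 − 0.8 − 5.0 + 6.2) / 5 = -1.5800%
Σ(R_i − R̄_i)(R_m − R̄_m) = 106.3840  ⇒  Cov = 106.3840 / 4 = 26.5960
Σ(R_m − R̄_m)² = 92.1680  ⇒  Var(R_m) = 92.1680 / 4 = 23.0420
β = Cov / Var(R_m) = 26.5960 / 23.0420 = 1.1542
E(R) = R_f + β × MRP = 3.2% + 1.1542 × 7.2% = 11.51%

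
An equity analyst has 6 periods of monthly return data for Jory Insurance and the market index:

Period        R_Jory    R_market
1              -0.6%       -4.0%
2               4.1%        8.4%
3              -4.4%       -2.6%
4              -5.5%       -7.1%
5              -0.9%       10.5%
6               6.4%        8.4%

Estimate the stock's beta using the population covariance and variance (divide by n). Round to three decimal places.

0.455

Mean R_i = (-0.6 + 4.1 − 4.4 − 5.5 − 0.9 + 6.4) / 6 = -0.1500%
Mean R_m = (-4.0 + 8.4 − 2.6 − 7.1 + 10.5 + 8.4) / 6 = 2.2667%
Σ(R_i − R̄_i)(R_m − R̄_m) = 133.6800  ⇒  Cov = 133.6800 / 6 = 22.2800
Σ(R_m − R̄_m)² = 293.7133  ⇒  Var(R_m) = 293.7133 / 6 = 48.9522
β = Cov / Var(R_m) = 22.2800 / 48.9522 = 0.4551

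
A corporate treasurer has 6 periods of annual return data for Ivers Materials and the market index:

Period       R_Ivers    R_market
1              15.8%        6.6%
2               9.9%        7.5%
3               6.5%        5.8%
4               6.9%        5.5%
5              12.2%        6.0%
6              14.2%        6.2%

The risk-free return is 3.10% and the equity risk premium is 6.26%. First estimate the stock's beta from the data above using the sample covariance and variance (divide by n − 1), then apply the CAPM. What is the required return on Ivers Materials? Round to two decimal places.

15.44%

Mean R_i = (15.8 + 9.9 + 6.5 + 6.9 + 12.2 + 14.2) / 6 = 10.9167%
Mean R_m = (6.6 + 7.5 + 5.8 + 5.5 + 6.0 + 6.2) / 6 = 6.2667%
Σ(R_i − R̄_i)(R_m − R̄_m) = 4.9533  ⇒  Cov = 4.9533 / 5 = 0.9907
Σ(R_m − R̄_m)² = 2.5133  ⇒  Var(R_m) = 2.5133 / 5 = 0.5027
β = Cov / Var(R_m) = 0.9907 / 0.5027 = 1.9708
E(R) = R_f + β × MRP = 3.10% + 1.9708 × 6.26% = 15.44%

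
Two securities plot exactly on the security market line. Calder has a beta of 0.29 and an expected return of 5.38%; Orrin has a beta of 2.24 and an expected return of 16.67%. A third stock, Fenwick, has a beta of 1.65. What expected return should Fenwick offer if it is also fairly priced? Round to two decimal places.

MRP (SML slope) = (16.67% − 5.38%) / (2.24 − 0.29) = 11.29% / 1.95 = 5.7897%
R_f (intercept) = 5.38% − 0.29 × 5.7897% = 3.7010%
E(R_Fenwick) = R_f + β × MRP = 3.7010% + 1.65 × 5.7897% = 13.25%

13.25%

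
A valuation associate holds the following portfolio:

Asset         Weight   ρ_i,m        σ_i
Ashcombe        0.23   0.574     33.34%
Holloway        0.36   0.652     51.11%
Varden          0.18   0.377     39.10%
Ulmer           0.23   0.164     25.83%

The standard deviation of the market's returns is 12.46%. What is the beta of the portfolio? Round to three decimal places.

β_Ashcombe = 0.574 × 33.34% / 12.46% = 1.5359
β_Holloway = 0.652 × 51.11% / 12.46% = 2.6745
β_Varden = 0.377 × 39.10% / 12.46% = 1.1830
β_Ulmer = 0.164 × 25.83% / 12.46% = 0.3400
β_P = Σ w_i β_i = 0.23×1.5359 + 0.36×2.6745 + 0.18×1.1830 + 0.23×0.3400 = 1.6072

1.607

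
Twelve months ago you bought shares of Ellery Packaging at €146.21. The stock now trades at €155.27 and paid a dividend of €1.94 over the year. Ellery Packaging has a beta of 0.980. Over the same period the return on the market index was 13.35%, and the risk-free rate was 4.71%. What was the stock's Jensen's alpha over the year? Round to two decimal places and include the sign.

-5.65%

Realised HPR = (P1 + D1 − P0) / P0 = (155.27 + 1.94 − 146.21) / 146.21 = 11.00 / 146.21 = 7.5234%
MRP = 13.35% − 4.71% = 8.64%
CAPM required = R_f + β·MRP = 4.71% + 0.980 × 8.64% = 13.17720%
α = realised − required = 7.5234% − 13.17720% = -5.65%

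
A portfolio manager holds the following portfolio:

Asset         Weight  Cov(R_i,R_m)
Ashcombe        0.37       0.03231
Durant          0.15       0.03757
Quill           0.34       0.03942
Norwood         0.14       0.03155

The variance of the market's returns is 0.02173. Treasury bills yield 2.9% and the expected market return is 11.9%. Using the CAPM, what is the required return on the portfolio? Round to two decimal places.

β_Ashcombe = 0.03231 / 0.02173 = 1.4869
β_Durant = 0.03757 / 0.02173 = 1.7289
β_Quill = 0.03942 / 0.02173 = 1.8141
β_Norwood = 0.03155 / 0.02173 = 1.4519
β_P = Σ w_i β_i = 0.37×1.4869 + 0.15×1.7289 + 0.34×1.8141 + 0.14×1.4519 = 1.6295
MRP = 11.9% − 2.9% = 9.00%
E(R_P) = R_f + β_P × MRP = 2.9% + 1.6295 × 9.0% = 17.57%

17.57%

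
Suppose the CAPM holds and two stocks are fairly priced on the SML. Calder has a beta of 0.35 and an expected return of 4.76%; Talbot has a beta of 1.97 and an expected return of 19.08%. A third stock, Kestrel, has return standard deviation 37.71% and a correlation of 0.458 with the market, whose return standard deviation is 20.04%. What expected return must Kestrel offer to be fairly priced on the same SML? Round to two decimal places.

MRP = (19.08% − 4.76%) / (1.97 − 0.35) = 8.8395%
R_f = 4.76% − 0.35 × 8.8395% = 1.6662%
β_Kestrel = ρ·σ_i/σ_m = 0.458 × 37.71 / 20.04 = 0.8618
E(R_Kestrel) = R_f + β × MRP = 1.6662% + 0.8618 × 8.8395% = 9.28%

9.28%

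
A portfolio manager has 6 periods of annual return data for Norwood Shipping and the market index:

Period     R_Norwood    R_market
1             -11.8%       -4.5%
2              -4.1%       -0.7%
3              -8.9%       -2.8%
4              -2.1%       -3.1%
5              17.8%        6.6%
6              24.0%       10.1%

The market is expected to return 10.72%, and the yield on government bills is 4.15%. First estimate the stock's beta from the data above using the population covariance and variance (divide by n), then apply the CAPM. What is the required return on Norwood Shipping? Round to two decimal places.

20.10%

Mean R_i = (-11.8 − 4.1 − 8.9 − 2.1 + 17.8 + 24.0) / 6 = 2.4833%
Mean R_m = (-4.5 − 0.7 − 2.8 − 3.1 + 6.6 + 10.1) / 6 = 0.9333%
Σ(R_i − R̄_i)(R_m − R̄_m) = 433.3733  ⇒  Cov = 433.3733 / 6 = 72.2289
Σ(R_m − R̄_m)² = 178.5333  ⇒  Var(R_m) = 178.5333 / 6 = 29.7556
β = Cov / Var(R_m) = 72.2289 / 29.7556 = 2.4274
MRP = 10.72% − 4.15% = 6.57%
E(R) = R_f + β × MRP = 4.15% + 2.4274 × 6.57% = 20.10%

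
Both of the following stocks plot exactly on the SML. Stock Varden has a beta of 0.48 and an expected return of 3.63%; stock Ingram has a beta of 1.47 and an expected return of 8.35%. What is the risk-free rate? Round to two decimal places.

Both satisfy E(R) = R_f + β·MRP, so the slope of the SML is
MRP = (8.35% − 3.63%) / (1.47 − 0.48) = 4.72% / 0.99 = 4.7677%
R_f = E(R_Varden) − β_Varden·MRP = 3.63% − 0.48 × 4.7677% = 1.3415%

1.34%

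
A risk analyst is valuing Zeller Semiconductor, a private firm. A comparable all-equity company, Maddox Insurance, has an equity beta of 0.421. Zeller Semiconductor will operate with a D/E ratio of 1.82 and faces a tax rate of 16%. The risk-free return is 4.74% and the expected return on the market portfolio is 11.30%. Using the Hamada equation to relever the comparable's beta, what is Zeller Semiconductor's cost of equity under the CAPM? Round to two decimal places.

β_L = β_U × [1 + (1 − t)(D/E)] = 0.421 × [1 + (1 − 0.16) × 1.82]
    = 0.421 × [1 + 0.84 × 1.82] = 0.421 × 2.5288 = 1.0646
MRP = 11.30% − 4.74% = 6.56%
E(R) = R_f + β_L × MRP = 4.74% + 1.0646 × 6.56% = 11.72%

11.72%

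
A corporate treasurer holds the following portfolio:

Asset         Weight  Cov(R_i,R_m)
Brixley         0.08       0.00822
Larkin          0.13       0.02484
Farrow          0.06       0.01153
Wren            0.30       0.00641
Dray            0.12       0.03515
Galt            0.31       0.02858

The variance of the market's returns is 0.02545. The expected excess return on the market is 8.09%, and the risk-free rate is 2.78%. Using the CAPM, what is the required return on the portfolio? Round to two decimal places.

9.00%

β_Brixley = 0.00822 / 0.02545 = 0.3230
β_Larkin = 0.02484 / 0.02545 = 0.9760
β_Farrow = 0.01153 / 0.02545 = 0.4530
β_Wren = 0.00641 / 0.02545 = 0.2519
β_Dray = 0.03515 / 0.02545 = 1.3811
β_Galt = 0.02858 / 0.02545 = 1.1230
β_P = Σ w_i β_i = 0.08×0.3230 + 0.13×0.9760 + 0.06×0.4530 + 0.30×0.2519 + 0.12×1.3811 + 0.31×1.1230 = 0.7693
E(R_P) = R_f + β_P × MRP = 2.78% + 0.7693 × 8.09% = 9.00%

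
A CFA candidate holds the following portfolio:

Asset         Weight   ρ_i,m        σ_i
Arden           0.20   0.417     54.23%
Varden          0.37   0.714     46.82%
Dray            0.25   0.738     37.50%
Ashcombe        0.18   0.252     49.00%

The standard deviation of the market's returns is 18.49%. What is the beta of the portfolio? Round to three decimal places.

1.408

β_Arden = 0.417 × 54.23% / 18.49% = 1.2230
β_Varden = 0.714 × 46.82% / 18.49% = 1.8080
β_Dray = 0.738 × 37.50% / 18.49% = 1.4968
β_Ashcombe = 0.252 × 49.00% / 18.49% = 0.6678
β_P = Σ w_i β_i = 0.20×1.2230 + 0.37×1.8080 + 0.25×1.4968 + 0.18×0.6678 = 1.4080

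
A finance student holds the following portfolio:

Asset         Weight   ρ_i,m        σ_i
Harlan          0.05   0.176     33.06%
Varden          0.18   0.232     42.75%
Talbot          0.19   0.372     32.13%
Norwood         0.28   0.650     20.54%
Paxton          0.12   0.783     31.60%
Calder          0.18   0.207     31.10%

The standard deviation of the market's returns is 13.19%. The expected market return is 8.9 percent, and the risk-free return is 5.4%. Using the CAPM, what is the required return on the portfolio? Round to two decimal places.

β_Harlan = 0.176 × 33.06% / 13.19% = 0.4411
β_Varden = 0.232 × 42.75% / 13.19% = 0.7519
β_Talbot = 0.372 × 32.13% / 13.19% = 0.9062
β_Norwood = 0.650 × 20.54% / 13.19% = 1.0122
β_Paxton = 0.783 × 31.60% / 13.19% = 1.8759
β_Calder = 0.207 × 31.10% / 13.19% = 0.4881
β_P = Σ w_i β_i = 0.05×0.4411 + 0.18×0.7519 + 0.19×0.9062 + 0.28×1.0122 + 0.12×1.8759 + 0.18×0.4881 = 0.9260
MRP = 8.9% − 5.4% = 3.50%
E(R_P) = R_f + β_P × MRP = 5.4% + 0.9260 × 3.5% = 8.64%

8.64%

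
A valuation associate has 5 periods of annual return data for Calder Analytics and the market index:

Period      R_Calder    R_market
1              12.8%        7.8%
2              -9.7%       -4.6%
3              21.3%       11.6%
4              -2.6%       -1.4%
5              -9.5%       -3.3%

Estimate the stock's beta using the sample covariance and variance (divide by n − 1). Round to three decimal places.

1.922

Mean R_i = (12.8 − 9.7 + 21.3 − 2.6 − 9.5) / 5 = 2.4600%
Mean R_m = (7.8 − 4.6 + 11.6 − 1.4 − 3.3) / 5 = 2.0200%
Σ(R_i − R̄_i)(R_m − R̄_m) = 401.6840  ⇒  Cov = 401.6840 / 4 = 100.4210
Σ(R_m − R̄_m)² = 209.0080  ⇒  Var(R_m) = 209.0080 / 4 = 52.2520
β = Cov / Var(R_m) = 100.4210 / 52.2520 = 1.9219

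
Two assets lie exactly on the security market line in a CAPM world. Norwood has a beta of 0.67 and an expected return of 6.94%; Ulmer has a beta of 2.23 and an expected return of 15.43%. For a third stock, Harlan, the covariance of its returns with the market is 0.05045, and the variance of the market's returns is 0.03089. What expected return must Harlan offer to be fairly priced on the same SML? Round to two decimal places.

MRP = (15.43% − 6.94%) / (2.23 − 0.67) = 5.4423%
R_f = 6.94% − 0.67 × 5.4423% = 3.2937%
β_Harlan = Cov / Var(R_m) = 0.05045 / 0.03089 = 1.6332
E(R_Harlan) = R_f + β × MRP = 3.2937% + 1.6332 × 5.4423% = 12.18%

12.18%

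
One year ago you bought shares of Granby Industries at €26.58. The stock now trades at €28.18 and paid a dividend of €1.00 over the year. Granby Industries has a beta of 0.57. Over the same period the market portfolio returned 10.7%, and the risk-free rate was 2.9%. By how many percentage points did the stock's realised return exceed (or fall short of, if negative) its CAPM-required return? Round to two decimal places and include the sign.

Realised HPR = (P1 + D1 − P0) / P0 = (28.18 + 1.00 − 26.58) / 26.58 = 2.60 / 26.58 = 9.7818%
MRP = 10.7% − 2.9% = 7.80%
CAPM required = R_f + β·MRP = 2.9% + 0.57 × 7.8% = 7.3460%
α = realised − required = 9.7818% − 7.3460% = +2.44%

+2.44%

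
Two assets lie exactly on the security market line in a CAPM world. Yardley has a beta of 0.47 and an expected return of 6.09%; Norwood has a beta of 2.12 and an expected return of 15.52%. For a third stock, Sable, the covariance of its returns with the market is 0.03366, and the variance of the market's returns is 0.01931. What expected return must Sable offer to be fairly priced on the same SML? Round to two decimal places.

13.37%

MRP = (15.52% − 6.09%) / (2.12 − 0.47) = 5.7152%
R_f = 6.09% − 0.47 × 5.7152% = 3.4039%
β_Sable = Cov / Var(R_m) = 0.03366 / 0.01931 = 1.7431
E(R_Sable) = R_f + β × MRP = 3.4039% + 1.7431 × 5.7152% = 13.37%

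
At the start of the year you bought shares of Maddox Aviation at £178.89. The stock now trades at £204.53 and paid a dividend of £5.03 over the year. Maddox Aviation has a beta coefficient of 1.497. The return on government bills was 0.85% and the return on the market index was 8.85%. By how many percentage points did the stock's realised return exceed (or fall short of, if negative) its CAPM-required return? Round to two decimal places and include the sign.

+4.32%

Realised HPR = (P1 + D1 − P0) / P0 = (204.53 + 5.03 − 178.89) / 178.89 = 30.67 / 178.89 = 17.1446%
MRP = 8.85% − 0.85% = 8.00%
CAPM required = R_f + β·MRP = 0.85% + 1.497 × 8.00% = 12.82600%
α = realised − required = 17.1446% − 12.82600% = +4.32%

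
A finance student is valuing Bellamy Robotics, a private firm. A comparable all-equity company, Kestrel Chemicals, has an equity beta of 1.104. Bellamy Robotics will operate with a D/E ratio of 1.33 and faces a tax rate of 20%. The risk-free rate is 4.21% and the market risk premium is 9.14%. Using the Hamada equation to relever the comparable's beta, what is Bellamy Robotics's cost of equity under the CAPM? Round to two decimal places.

25.04%

β_L = β_U × [1 + (1 − t)(D/E)] = 1.104 × [1 + (1 − 0.20) × 1.33]
    = 1.104 × [1 + 0.80 × 1.33] = 1.104 × 2.0640 = 2.2787
E(R) = R_f + β_L × MRP = 4.21% + 2.2787 × 9.14% = 25.04%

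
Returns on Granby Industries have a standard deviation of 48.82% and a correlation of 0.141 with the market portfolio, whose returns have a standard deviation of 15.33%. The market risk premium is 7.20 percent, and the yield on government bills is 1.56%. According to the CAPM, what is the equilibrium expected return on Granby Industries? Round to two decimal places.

β = ρ × σ_i / σ_m = 0.141 × 48.82% / 15.33% = 0.4490
E(R) = 1.56% + 0.4490 × 7.20% = 4.79%

4.79%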